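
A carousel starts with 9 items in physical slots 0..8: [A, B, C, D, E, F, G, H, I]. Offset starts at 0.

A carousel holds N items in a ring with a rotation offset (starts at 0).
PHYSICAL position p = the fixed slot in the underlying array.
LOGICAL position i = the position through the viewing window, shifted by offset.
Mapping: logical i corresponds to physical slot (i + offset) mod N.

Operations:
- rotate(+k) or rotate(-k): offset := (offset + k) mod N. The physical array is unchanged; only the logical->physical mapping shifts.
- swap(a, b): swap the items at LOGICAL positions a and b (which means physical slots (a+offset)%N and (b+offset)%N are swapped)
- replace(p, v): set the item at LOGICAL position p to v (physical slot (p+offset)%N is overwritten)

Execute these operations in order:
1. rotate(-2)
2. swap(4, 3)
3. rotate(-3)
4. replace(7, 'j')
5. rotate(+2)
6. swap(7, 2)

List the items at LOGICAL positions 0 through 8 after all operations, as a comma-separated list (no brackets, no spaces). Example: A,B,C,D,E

Answer: G,H,E,A,C,j,D,I,F

Derivation:
After op 1 (rotate(-2)): offset=7, physical=[A,B,C,D,E,F,G,H,I], logical=[H,I,A,B,C,D,E,F,G]
After op 2 (swap(4, 3)): offset=7, physical=[A,C,B,D,E,F,G,H,I], logical=[H,I,A,C,B,D,E,F,G]
After op 3 (rotate(-3)): offset=4, physical=[A,C,B,D,E,F,G,H,I], logical=[E,F,G,H,I,A,C,B,D]
After op 4 (replace(7, 'j')): offset=4, physical=[A,C,j,D,E,F,G,H,I], logical=[E,F,G,H,I,A,C,j,D]
After op 5 (rotate(+2)): offset=6, physical=[A,C,j,D,E,F,G,H,I], logical=[G,H,I,A,C,j,D,E,F]
After op 6 (swap(7, 2)): offset=6, physical=[A,C,j,D,I,F,G,H,E], logical=[G,H,E,A,C,j,D,I,F]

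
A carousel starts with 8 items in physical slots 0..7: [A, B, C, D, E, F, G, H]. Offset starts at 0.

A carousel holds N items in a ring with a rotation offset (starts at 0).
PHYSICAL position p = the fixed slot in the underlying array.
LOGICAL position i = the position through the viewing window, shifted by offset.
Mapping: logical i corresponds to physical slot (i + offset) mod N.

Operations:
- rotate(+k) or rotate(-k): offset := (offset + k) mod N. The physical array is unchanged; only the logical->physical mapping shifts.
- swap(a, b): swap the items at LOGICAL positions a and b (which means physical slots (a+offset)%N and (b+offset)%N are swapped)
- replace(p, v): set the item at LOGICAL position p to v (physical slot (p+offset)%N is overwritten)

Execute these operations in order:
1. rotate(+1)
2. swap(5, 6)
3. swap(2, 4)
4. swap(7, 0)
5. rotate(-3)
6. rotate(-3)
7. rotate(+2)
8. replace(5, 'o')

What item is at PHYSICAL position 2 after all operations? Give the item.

After op 1 (rotate(+1)): offset=1, physical=[A,B,C,D,E,F,G,H], logical=[B,C,D,E,F,G,H,A]
After op 2 (swap(5, 6)): offset=1, physical=[A,B,C,D,E,F,H,G], logical=[B,C,D,E,F,H,G,A]
After op 3 (swap(2, 4)): offset=1, physical=[A,B,C,F,E,D,H,G], logical=[B,C,F,E,D,H,G,A]
After op 4 (swap(7, 0)): offset=1, physical=[B,A,C,F,E,D,H,G], logical=[A,C,F,E,D,H,G,B]
After op 5 (rotate(-3)): offset=6, physical=[B,A,C,F,E,D,H,G], logical=[H,G,B,A,C,F,E,D]
After op 6 (rotate(-3)): offset=3, physical=[B,A,C,F,E,D,H,G], logical=[F,E,D,H,G,B,A,C]
After op 7 (rotate(+2)): offset=5, physical=[B,A,C,F,E,D,H,G], logical=[D,H,G,B,A,C,F,E]
After op 8 (replace(5, 'o')): offset=5, physical=[B,A,o,F,E,D,H,G], logical=[D,H,G,B,A,o,F,E]

Answer: o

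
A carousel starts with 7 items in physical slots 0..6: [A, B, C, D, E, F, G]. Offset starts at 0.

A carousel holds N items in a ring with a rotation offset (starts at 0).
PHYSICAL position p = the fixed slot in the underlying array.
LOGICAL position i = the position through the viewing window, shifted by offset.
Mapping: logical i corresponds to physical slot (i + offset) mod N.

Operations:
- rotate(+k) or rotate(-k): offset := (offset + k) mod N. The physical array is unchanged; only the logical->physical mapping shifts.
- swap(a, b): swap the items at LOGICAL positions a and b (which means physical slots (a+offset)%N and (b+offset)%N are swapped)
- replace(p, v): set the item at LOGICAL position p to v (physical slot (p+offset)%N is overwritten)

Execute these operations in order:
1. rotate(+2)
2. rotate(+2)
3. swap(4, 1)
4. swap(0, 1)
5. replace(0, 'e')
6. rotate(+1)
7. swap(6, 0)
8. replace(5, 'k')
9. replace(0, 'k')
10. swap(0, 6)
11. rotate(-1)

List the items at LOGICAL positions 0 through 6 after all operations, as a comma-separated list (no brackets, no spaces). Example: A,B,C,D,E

After op 1 (rotate(+2)): offset=2, physical=[A,B,C,D,E,F,G], logical=[C,D,E,F,G,A,B]
After op 2 (rotate(+2)): offset=4, physical=[A,B,C,D,E,F,G], logical=[E,F,G,A,B,C,D]
After op 3 (swap(4, 1)): offset=4, physical=[A,F,C,D,E,B,G], logical=[E,B,G,A,F,C,D]
After op 4 (swap(0, 1)): offset=4, physical=[A,F,C,D,B,E,G], logical=[B,E,G,A,F,C,D]
After op 5 (replace(0, 'e')): offset=4, physical=[A,F,C,D,e,E,G], logical=[e,E,G,A,F,C,D]
After op 6 (rotate(+1)): offset=5, physical=[A,F,C,D,e,E,G], logical=[E,G,A,F,C,D,e]
After op 7 (swap(6, 0)): offset=5, physical=[A,F,C,D,E,e,G], logical=[e,G,A,F,C,D,E]
After op 8 (replace(5, 'k')): offset=5, physical=[A,F,C,k,E,e,G], logical=[e,G,A,F,C,k,E]
After op 9 (replace(0, 'k')): offset=5, physical=[A,F,C,k,E,k,G], logical=[k,G,A,F,C,k,E]
After op 10 (swap(0, 6)): offset=5, physical=[A,F,C,k,k,E,G], logical=[E,G,A,F,C,k,k]
After op 11 (rotate(-1)): offset=4, physical=[A,F,C,k,k,E,G], logical=[k,E,G,A,F,C,k]

Answer: k,E,G,A,F,C,k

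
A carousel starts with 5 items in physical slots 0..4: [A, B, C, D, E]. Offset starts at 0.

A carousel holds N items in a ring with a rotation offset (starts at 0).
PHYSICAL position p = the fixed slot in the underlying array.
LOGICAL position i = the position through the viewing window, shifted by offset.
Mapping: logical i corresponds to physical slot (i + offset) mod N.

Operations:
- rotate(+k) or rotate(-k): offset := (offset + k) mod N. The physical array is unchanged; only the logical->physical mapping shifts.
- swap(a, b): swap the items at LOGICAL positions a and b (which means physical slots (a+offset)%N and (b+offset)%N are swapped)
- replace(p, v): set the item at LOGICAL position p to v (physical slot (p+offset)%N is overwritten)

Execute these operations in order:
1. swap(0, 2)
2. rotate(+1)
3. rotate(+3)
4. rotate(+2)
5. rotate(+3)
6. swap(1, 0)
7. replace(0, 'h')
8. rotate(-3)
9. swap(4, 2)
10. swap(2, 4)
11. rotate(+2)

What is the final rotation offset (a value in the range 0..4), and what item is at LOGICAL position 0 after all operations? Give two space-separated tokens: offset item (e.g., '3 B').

Answer: 3 D

Derivation:
After op 1 (swap(0, 2)): offset=0, physical=[C,B,A,D,E], logical=[C,B,A,D,E]
After op 2 (rotate(+1)): offset=1, physical=[C,B,A,D,E], logical=[B,A,D,E,C]
After op 3 (rotate(+3)): offset=4, physical=[C,B,A,D,E], logical=[E,C,B,A,D]
After op 4 (rotate(+2)): offset=1, physical=[C,B,A,D,E], logical=[B,A,D,E,C]
After op 5 (rotate(+3)): offset=4, physical=[C,B,A,D,E], logical=[E,C,B,A,D]
After op 6 (swap(1, 0)): offset=4, physical=[E,B,A,D,C], logical=[C,E,B,A,D]
After op 7 (replace(0, 'h')): offset=4, physical=[E,B,A,D,h], logical=[h,E,B,A,D]
After op 8 (rotate(-3)): offset=1, physical=[E,B,A,D,h], logical=[B,A,D,h,E]
After op 9 (swap(4, 2)): offset=1, physical=[D,B,A,E,h], logical=[B,A,E,h,D]
After op 10 (swap(2, 4)): offset=1, physical=[E,B,A,D,h], logical=[B,A,D,h,E]
After op 11 (rotate(+2)): offset=3, physical=[E,B,A,D,h], logical=[D,h,E,B,A]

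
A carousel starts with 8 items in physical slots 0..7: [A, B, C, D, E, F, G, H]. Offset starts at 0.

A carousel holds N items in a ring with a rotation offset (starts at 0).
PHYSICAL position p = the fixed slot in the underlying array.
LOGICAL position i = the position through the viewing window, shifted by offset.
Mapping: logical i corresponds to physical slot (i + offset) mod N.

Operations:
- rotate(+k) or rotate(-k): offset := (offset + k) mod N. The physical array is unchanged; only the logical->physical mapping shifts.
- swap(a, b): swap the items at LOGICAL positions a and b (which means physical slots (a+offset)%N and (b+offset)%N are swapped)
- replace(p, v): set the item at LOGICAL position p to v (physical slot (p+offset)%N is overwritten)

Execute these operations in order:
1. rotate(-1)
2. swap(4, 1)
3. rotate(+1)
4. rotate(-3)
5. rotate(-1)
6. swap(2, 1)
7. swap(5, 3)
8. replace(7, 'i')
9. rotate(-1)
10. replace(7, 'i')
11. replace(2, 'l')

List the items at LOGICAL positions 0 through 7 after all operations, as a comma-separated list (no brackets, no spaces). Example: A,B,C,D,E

After op 1 (rotate(-1)): offset=7, physical=[A,B,C,D,E,F,G,H], logical=[H,A,B,C,D,E,F,G]
After op 2 (swap(4, 1)): offset=7, physical=[D,B,C,A,E,F,G,H], logical=[H,D,B,C,A,E,F,G]
After op 3 (rotate(+1)): offset=0, physical=[D,B,C,A,E,F,G,H], logical=[D,B,C,A,E,F,G,H]
After op 4 (rotate(-3)): offset=5, physical=[D,B,C,A,E,F,G,H], logical=[F,G,H,D,B,C,A,E]
After op 5 (rotate(-1)): offset=4, physical=[D,B,C,A,E,F,G,H], logical=[E,F,G,H,D,B,C,A]
After op 6 (swap(2, 1)): offset=4, physical=[D,B,C,A,E,G,F,H], logical=[E,G,F,H,D,B,C,A]
After op 7 (swap(5, 3)): offset=4, physical=[D,H,C,A,E,G,F,B], logical=[E,G,F,B,D,H,C,A]
After op 8 (replace(7, 'i')): offset=4, physical=[D,H,C,i,E,G,F,B], logical=[E,G,F,B,D,H,C,i]
After op 9 (rotate(-1)): offset=3, physical=[D,H,C,i,E,G,F,B], logical=[i,E,G,F,B,D,H,C]
After op 10 (replace(7, 'i')): offset=3, physical=[D,H,i,i,E,G,F,B], logical=[i,E,G,F,B,D,H,i]
After op 11 (replace(2, 'l')): offset=3, physical=[D,H,i,i,E,l,F,B], logical=[i,E,l,F,B,D,H,i]

Answer: i,E,l,F,B,D,H,i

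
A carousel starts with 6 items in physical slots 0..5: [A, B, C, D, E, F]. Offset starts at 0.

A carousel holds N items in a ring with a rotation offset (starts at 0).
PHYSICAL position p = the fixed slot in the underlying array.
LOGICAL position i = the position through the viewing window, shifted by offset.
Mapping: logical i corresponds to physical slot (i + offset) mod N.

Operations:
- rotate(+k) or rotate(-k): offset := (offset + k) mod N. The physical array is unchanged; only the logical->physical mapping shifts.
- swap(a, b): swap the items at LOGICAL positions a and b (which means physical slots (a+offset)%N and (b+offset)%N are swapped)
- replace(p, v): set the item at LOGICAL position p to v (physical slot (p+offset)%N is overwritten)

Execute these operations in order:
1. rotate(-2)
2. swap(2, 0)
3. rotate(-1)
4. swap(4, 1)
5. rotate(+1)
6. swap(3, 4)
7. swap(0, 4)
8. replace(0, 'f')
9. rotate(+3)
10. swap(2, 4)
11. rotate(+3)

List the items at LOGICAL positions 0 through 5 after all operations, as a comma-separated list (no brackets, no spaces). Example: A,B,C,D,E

After op 1 (rotate(-2)): offset=4, physical=[A,B,C,D,E,F], logical=[E,F,A,B,C,D]
After op 2 (swap(2, 0)): offset=4, physical=[E,B,C,D,A,F], logical=[A,F,E,B,C,D]
After op 3 (rotate(-1)): offset=3, physical=[E,B,C,D,A,F], logical=[D,A,F,E,B,C]
After op 4 (swap(4, 1)): offset=3, physical=[E,A,C,D,B,F], logical=[D,B,F,E,A,C]
After op 5 (rotate(+1)): offset=4, physical=[E,A,C,D,B,F], logical=[B,F,E,A,C,D]
After op 6 (swap(3, 4)): offset=4, physical=[E,C,A,D,B,F], logical=[B,F,E,C,A,D]
After op 7 (swap(0, 4)): offset=4, physical=[E,C,B,D,A,F], logical=[A,F,E,C,B,D]
After op 8 (replace(0, 'f')): offset=4, physical=[E,C,B,D,f,F], logical=[f,F,E,C,B,D]
After op 9 (rotate(+3)): offset=1, physical=[E,C,B,D,f,F], logical=[C,B,D,f,F,E]
After op 10 (swap(2, 4)): offset=1, physical=[E,C,B,F,f,D], logical=[C,B,F,f,D,E]
After op 11 (rotate(+3)): offset=4, physical=[E,C,B,F,f,D], logical=[f,D,E,C,B,F]

Answer: f,D,E,C,B,F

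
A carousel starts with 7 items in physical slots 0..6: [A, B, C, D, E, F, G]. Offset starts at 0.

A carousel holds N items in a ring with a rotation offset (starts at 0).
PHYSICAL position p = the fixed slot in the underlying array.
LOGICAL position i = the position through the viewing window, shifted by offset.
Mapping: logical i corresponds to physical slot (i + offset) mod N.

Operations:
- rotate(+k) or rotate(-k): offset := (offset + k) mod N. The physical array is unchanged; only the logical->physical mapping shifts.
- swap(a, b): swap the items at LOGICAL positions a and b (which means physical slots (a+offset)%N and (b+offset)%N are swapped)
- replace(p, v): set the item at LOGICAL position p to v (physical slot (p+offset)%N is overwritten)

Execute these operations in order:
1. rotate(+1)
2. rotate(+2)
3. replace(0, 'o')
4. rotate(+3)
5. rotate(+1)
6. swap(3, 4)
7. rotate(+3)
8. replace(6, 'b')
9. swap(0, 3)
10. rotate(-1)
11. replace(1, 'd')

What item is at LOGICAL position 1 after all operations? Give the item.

Answer: d

Derivation:
After op 1 (rotate(+1)): offset=1, physical=[A,B,C,D,E,F,G], logical=[B,C,D,E,F,G,A]
After op 2 (rotate(+2)): offset=3, physical=[A,B,C,D,E,F,G], logical=[D,E,F,G,A,B,C]
After op 3 (replace(0, 'o')): offset=3, physical=[A,B,C,o,E,F,G], logical=[o,E,F,G,A,B,C]
After op 4 (rotate(+3)): offset=6, physical=[A,B,C,o,E,F,G], logical=[G,A,B,C,o,E,F]
After op 5 (rotate(+1)): offset=0, physical=[A,B,C,o,E,F,G], logical=[A,B,C,o,E,F,G]
After op 6 (swap(3, 4)): offset=0, physical=[A,B,C,E,o,F,G], logical=[A,B,C,E,o,F,G]
After op 7 (rotate(+3)): offset=3, physical=[A,B,C,E,o,F,G], logical=[E,o,F,G,A,B,C]
After op 8 (replace(6, 'b')): offset=3, physical=[A,B,b,E,o,F,G], logical=[E,o,F,G,A,B,b]
After op 9 (swap(0, 3)): offset=3, physical=[A,B,b,G,o,F,E], logical=[G,o,F,E,A,B,b]
After op 10 (rotate(-1)): offset=2, physical=[A,B,b,G,o,F,E], logical=[b,G,o,F,E,A,B]
After op 11 (replace(1, 'd')): offset=2, physical=[A,B,b,d,o,F,E], logical=[b,d,o,F,E,A,B]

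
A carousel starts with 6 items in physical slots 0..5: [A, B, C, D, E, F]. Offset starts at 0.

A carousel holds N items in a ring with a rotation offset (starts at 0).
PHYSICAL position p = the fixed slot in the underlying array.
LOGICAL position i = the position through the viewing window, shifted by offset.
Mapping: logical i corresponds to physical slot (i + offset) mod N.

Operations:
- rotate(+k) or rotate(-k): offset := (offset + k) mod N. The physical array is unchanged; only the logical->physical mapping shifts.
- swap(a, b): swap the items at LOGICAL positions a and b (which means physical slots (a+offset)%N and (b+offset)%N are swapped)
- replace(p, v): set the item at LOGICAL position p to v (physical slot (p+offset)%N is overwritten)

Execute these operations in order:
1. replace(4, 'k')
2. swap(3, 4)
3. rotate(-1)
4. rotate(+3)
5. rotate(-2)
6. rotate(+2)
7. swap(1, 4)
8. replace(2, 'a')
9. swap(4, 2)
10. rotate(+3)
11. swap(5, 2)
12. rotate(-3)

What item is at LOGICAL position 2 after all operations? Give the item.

After op 1 (replace(4, 'k')): offset=0, physical=[A,B,C,D,k,F], logical=[A,B,C,D,k,F]
After op 2 (swap(3, 4)): offset=0, physical=[A,B,C,k,D,F], logical=[A,B,C,k,D,F]
After op 3 (rotate(-1)): offset=5, physical=[A,B,C,k,D,F], logical=[F,A,B,C,k,D]
After op 4 (rotate(+3)): offset=2, physical=[A,B,C,k,D,F], logical=[C,k,D,F,A,B]
After op 5 (rotate(-2)): offset=0, physical=[A,B,C,k,D,F], logical=[A,B,C,k,D,F]
After op 6 (rotate(+2)): offset=2, physical=[A,B,C,k,D,F], logical=[C,k,D,F,A,B]
After op 7 (swap(1, 4)): offset=2, physical=[k,B,C,A,D,F], logical=[C,A,D,F,k,B]
After op 8 (replace(2, 'a')): offset=2, physical=[k,B,C,A,a,F], logical=[C,A,a,F,k,B]
After op 9 (swap(4, 2)): offset=2, physical=[a,B,C,A,k,F], logical=[C,A,k,F,a,B]
After op 10 (rotate(+3)): offset=5, physical=[a,B,C,A,k,F], logical=[F,a,B,C,A,k]
After op 11 (swap(5, 2)): offset=5, physical=[a,k,C,A,B,F], logical=[F,a,k,C,A,B]
After op 12 (rotate(-3)): offset=2, physical=[a,k,C,A,B,F], logical=[C,A,B,F,a,k]

Answer: B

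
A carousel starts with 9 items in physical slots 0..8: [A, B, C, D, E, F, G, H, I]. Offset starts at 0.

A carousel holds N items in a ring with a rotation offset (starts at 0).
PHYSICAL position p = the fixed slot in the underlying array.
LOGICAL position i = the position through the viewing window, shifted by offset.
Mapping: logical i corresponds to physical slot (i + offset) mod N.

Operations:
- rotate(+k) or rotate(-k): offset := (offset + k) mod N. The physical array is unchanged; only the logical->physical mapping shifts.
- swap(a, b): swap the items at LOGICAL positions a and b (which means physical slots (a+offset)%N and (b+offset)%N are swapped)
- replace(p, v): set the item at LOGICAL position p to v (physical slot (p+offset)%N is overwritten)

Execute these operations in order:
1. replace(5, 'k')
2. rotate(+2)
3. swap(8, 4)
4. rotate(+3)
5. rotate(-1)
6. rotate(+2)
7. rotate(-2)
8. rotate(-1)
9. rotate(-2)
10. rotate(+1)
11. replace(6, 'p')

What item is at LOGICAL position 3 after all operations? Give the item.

After op 1 (replace(5, 'k')): offset=0, physical=[A,B,C,D,E,k,G,H,I], logical=[A,B,C,D,E,k,G,H,I]
After op 2 (rotate(+2)): offset=2, physical=[A,B,C,D,E,k,G,H,I], logical=[C,D,E,k,G,H,I,A,B]
After op 3 (swap(8, 4)): offset=2, physical=[A,G,C,D,E,k,B,H,I], logical=[C,D,E,k,B,H,I,A,G]
After op 4 (rotate(+3)): offset=5, physical=[A,G,C,D,E,k,B,H,I], logical=[k,B,H,I,A,G,C,D,E]
After op 5 (rotate(-1)): offset=4, physical=[A,G,C,D,E,k,B,H,I], logical=[E,k,B,H,I,A,G,C,D]
After op 6 (rotate(+2)): offset=6, physical=[A,G,C,D,E,k,B,H,I], logical=[B,H,I,A,G,C,D,E,k]
After op 7 (rotate(-2)): offset=4, physical=[A,G,C,D,E,k,B,H,I], logical=[E,k,B,H,I,A,G,C,D]
After op 8 (rotate(-1)): offset=3, physical=[A,G,C,D,E,k,B,H,I], logical=[D,E,k,B,H,I,A,G,C]
After op 9 (rotate(-2)): offset=1, physical=[A,G,C,D,E,k,B,H,I], logical=[G,C,D,E,k,B,H,I,A]
After op 10 (rotate(+1)): offset=2, physical=[A,G,C,D,E,k,B,H,I], logical=[C,D,E,k,B,H,I,A,G]
After op 11 (replace(6, 'p')): offset=2, physical=[A,G,C,D,E,k,B,H,p], logical=[C,D,E,k,B,H,p,A,G]

Answer: k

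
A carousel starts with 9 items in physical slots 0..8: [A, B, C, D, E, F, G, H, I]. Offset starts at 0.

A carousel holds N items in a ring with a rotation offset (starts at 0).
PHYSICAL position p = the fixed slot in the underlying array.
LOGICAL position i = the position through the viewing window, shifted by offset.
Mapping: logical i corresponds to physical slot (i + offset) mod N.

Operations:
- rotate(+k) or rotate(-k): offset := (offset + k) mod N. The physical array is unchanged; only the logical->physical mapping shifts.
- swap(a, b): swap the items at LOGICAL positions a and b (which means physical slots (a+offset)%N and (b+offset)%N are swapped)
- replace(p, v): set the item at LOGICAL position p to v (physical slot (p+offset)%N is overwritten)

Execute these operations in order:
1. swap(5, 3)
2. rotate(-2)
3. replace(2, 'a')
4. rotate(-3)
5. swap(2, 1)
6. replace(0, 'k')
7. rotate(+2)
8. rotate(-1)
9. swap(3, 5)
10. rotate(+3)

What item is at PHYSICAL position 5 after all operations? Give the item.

After op 1 (swap(5, 3)): offset=0, physical=[A,B,C,F,E,D,G,H,I], logical=[A,B,C,F,E,D,G,H,I]
After op 2 (rotate(-2)): offset=7, physical=[A,B,C,F,E,D,G,H,I], logical=[H,I,A,B,C,F,E,D,G]
After op 3 (replace(2, 'a')): offset=7, physical=[a,B,C,F,E,D,G,H,I], logical=[H,I,a,B,C,F,E,D,G]
After op 4 (rotate(-3)): offset=4, physical=[a,B,C,F,E,D,G,H,I], logical=[E,D,G,H,I,a,B,C,F]
After op 5 (swap(2, 1)): offset=4, physical=[a,B,C,F,E,G,D,H,I], logical=[E,G,D,H,I,a,B,C,F]
After op 6 (replace(0, 'k')): offset=4, physical=[a,B,C,F,k,G,D,H,I], logical=[k,G,D,H,I,a,B,C,F]
After op 7 (rotate(+2)): offset=6, physical=[a,B,C,F,k,G,D,H,I], logical=[D,H,I,a,B,C,F,k,G]
After op 8 (rotate(-1)): offset=5, physical=[a,B,C,F,k,G,D,H,I], logical=[G,D,H,I,a,B,C,F,k]
After op 9 (swap(3, 5)): offset=5, physical=[a,I,C,F,k,G,D,H,B], logical=[G,D,H,B,a,I,C,F,k]
After op 10 (rotate(+3)): offset=8, physical=[a,I,C,F,k,G,D,H,B], logical=[B,a,I,C,F,k,G,D,H]

Answer: G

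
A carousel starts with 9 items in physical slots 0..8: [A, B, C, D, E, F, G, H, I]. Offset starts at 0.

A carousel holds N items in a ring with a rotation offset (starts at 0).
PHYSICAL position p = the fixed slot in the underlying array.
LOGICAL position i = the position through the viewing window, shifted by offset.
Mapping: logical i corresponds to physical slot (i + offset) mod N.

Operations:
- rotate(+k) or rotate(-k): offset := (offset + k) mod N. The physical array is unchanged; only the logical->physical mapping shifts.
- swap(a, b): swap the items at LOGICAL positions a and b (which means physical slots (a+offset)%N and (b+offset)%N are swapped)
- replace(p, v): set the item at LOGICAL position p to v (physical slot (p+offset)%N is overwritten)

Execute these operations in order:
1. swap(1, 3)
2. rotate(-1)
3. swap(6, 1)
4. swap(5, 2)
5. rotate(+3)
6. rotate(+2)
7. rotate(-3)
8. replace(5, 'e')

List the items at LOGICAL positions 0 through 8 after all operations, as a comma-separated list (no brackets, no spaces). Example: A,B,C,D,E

After op 1 (swap(1, 3)): offset=0, physical=[A,D,C,B,E,F,G,H,I], logical=[A,D,C,B,E,F,G,H,I]
After op 2 (rotate(-1)): offset=8, physical=[A,D,C,B,E,F,G,H,I], logical=[I,A,D,C,B,E,F,G,H]
After op 3 (swap(6, 1)): offset=8, physical=[F,D,C,B,E,A,G,H,I], logical=[I,F,D,C,B,E,A,G,H]
After op 4 (swap(5, 2)): offset=8, physical=[F,E,C,B,D,A,G,H,I], logical=[I,F,E,C,B,D,A,G,H]
After op 5 (rotate(+3)): offset=2, physical=[F,E,C,B,D,A,G,H,I], logical=[C,B,D,A,G,H,I,F,E]
After op 6 (rotate(+2)): offset=4, physical=[F,E,C,B,D,A,G,H,I], logical=[D,A,G,H,I,F,E,C,B]
After op 7 (rotate(-3)): offset=1, physical=[F,E,C,B,D,A,G,H,I], logical=[E,C,B,D,A,G,H,I,F]
After op 8 (replace(5, 'e')): offset=1, physical=[F,E,C,B,D,A,e,H,I], logical=[E,C,B,D,A,e,H,I,F]

Answer: E,C,B,D,A,e,H,I,F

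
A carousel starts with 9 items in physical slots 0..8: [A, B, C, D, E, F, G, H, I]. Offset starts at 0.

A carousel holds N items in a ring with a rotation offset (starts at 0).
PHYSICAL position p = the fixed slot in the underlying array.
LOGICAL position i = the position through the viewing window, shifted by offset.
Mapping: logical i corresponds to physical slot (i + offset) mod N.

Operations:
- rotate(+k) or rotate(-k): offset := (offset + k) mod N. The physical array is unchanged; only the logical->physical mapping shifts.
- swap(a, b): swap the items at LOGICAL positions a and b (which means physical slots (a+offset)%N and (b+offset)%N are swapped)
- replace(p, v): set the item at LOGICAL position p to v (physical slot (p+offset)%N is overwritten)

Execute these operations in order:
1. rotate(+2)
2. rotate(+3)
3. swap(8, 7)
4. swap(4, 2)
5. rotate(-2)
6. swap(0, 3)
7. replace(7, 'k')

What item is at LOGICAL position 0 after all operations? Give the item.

After op 1 (rotate(+2)): offset=2, physical=[A,B,C,D,E,F,G,H,I], logical=[C,D,E,F,G,H,I,A,B]
After op 2 (rotate(+3)): offset=5, physical=[A,B,C,D,E,F,G,H,I], logical=[F,G,H,I,A,B,C,D,E]
After op 3 (swap(8, 7)): offset=5, physical=[A,B,C,E,D,F,G,H,I], logical=[F,G,H,I,A,B,C,E,D]
After op 4 (swap(4, 2)): offset=5, physical=[H,B,C,E,D,F,G,A,I], logical=[F,G,A,I,H,B,C,E,D]
After op 5 (rotate(-2)): offset=3, physical=[H,B,C,E,D,F,G,A,I], logical=[E,D,F,G,A,I,H,B,C]
After op 6 (swap(0, 3)): offset=3, physical=[H,B,C,G,D,F,E,A,I], logical=[G,D,F,E,A,I,H,B,C]
After op 7 (replace(7, 'k')): offset=3, physical=[H,k,C,G,D,F,E,A,I], logical=[G,D,F,E,A,I,H,k,C]

Answer: G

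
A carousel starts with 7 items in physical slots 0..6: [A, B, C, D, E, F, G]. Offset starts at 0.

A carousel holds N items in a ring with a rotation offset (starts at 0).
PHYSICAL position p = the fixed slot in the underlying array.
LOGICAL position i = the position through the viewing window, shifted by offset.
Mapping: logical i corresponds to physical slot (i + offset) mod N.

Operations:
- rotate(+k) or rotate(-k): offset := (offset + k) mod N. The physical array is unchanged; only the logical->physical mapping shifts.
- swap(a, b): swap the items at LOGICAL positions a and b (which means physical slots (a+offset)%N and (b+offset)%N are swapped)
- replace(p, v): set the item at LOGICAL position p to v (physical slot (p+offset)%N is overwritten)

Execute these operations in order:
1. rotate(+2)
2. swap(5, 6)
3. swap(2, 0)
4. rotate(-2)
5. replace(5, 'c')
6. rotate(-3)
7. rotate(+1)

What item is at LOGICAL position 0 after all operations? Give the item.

After op 1 (rotate(+2)): offset=2, physical=[A,B,C,D,E,F,G], logical=[C,D,E,F,G,A,B]
After op 2 (swap(5, 6)): offset=2, physical=[B,A,C,D,E,F,G], logical=[C,D,E,F,G,B,A]
After op 3 (swap(2, 0)): offset=2, physical=[B,A,E,D,C,F,G], logical=[E,D,C,F,G,B,A]
After op 4 (rotate(-2)): offset=0, physical=[B,A,E,D,C,F,G], logical=[B,A,E,D,C,F,G]
After op 5 (replace(5, 'c')): offset=0, physical=[B,A,E,D,C,c,G], logical=[B,A,E,D,C,c,G]
After op 6 (rotate(-3)): offset=4, physical=[B,A,E,D,C,c,G], logical=[C,c,G,B,A,E,D]
After op 7 (rotate(+1)): offset=5, physical=[B,A,E,D,C,c,G], logical=[c,G,B,A,E,D,C]

Answer: c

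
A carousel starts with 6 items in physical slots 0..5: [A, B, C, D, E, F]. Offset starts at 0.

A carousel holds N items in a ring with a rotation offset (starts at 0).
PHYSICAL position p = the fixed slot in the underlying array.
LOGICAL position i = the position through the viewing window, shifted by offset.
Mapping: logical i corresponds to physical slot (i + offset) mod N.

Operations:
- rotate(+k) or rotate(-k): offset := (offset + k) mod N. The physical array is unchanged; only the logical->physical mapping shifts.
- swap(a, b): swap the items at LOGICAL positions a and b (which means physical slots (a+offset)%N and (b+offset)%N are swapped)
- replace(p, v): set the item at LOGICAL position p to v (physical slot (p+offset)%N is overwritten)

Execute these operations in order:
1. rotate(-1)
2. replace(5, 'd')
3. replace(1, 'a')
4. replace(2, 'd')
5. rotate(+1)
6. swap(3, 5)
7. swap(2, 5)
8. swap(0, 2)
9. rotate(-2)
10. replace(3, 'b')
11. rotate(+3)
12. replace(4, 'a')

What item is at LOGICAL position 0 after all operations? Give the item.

Answer: b

Derivation:
After op 1 (rotate(-1)): offset=5, physical=[A,B,C,D,E,F], logical=[F,A,B,C,D,E]
After op 2 (replace(5, 'd')): offset=5, physical=[A,B,C,D,d,F], logical=[F,A,B,C,D,d]
After op 3 (replace(1, 'a')): offset=5, physical=[a,B,C,D,d,F], logical=[F,a,B,C,D,d]
After op 4 (replace(2, 'd')): offset=5, physical=[a,d,C,D,d,F], logical=[F,a,d,C,D,d]
After op 5 (rotate(+1)): offset=0, physical=[a,d,C,D,d,F], logical=[a,d,C,D,d,F]
After op 6 (swap(3, 5)): offset=0, physical=[a,d,C,F,d,D], logical=[a,d,C,F,d,D]
After op 7 (swap(2, 5)): offset=0, physical=[a,d,D,F,d,C], logical=[a,d,D,F,d,C]
After op 8 (swap(0, 2)): offset=0, physical=[D,d,a,F,d,C], logical=[D,d,a,F,d,C]
After op 9 (rotate(-2)): offset=4, physical=[D,d,a,F,d,C], logical=[d,C,D,d,a,F]
After op 10 (replace(3, 'b')): offset=4, physical=[D,b,a,F,d,C], logical=[d,C,D,b,a,F]
After op 11 (rotate(+3)): offset=1, physical=[D,b,a,F,d,C], logical=[b,a,F,d,C,D]
After op 12 (replace(4, 'a')): offset=1, physical=[D,b,a,F,d,a], logical=[b,a,F,d,a,D]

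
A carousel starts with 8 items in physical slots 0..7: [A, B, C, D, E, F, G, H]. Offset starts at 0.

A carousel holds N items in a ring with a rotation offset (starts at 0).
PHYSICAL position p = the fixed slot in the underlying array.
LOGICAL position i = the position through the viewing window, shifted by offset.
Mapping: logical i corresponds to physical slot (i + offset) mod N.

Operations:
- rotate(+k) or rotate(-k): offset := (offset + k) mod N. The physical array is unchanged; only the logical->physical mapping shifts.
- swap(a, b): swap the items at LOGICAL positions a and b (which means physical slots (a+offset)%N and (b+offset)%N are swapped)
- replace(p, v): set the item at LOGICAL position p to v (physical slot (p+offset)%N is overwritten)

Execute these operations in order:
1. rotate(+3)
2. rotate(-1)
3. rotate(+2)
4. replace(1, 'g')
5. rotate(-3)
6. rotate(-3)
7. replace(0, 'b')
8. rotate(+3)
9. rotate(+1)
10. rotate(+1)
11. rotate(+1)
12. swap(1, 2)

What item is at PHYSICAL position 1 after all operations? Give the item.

Answer: B

Derivation:
After op 1 (rotate(+3)): offset=3, physical=[A,B,C,D,E,F,G,H], logical=[D,E,F,G,H,A,B,C]
After op 2 (rotate(-1)): offset=2, physical=[A,B,C,D,E,F,G,H], logical=[C,D,E,F,G,H,A,B]
After op 3 (rotate(+2)): offset=4, physical=[A,B,C,D,E,F,G,H], logical=[E,F,G,H,A,B,C,D]
After op 4 (replace(1, 'g')): offset=4, physical=[A,B,C,D,E,g,G,H], logical=[E,g,G,H,A,B,C,D]
After op 5 (rotate(-3)): offset=1, physical=[A,B,C,D,E,g,G,H], logical=[B,C,D,E,g,G,H,A]
After op 6 (rotate(-3)): offset=6, physical=[A,B,C,D,E,g,G,H], logical=[G,H,A,B,C,D,E,g]
After op 7 (replace(0, 'b')): offset=6, physical=[A,B,C,D,E,g,b,H], logical=[b,H,A,B,C,D,E,g]
After op 8 (rotate(+3)): offset=1, physical=[A,B,C,D,E,g,b,H], logical=[B,C,D,E,g,b,H,A]
After op 9 (rotate(+1)): offset=2, physical=[A,B,C,D,E,g,b,H], logical=[C,D,E,g,b,H,A,B]
After op 10 (rotate(+1)): offset=3, physical=[A,B,C,D,E,g,b,H], logical=[D,E,g,b,H,A,B,C]
After op 11 (rotate(+1)): offset=4, physical=[A,B,C,D,E,g,b,H], logical=[E,g,b,H,A,B,C,D]
After op 12 (swap(1, 2)): offset=4, physical=[A,B,C,D,E,b,g,H], logical=[E,b,g,H,A,B,C,D]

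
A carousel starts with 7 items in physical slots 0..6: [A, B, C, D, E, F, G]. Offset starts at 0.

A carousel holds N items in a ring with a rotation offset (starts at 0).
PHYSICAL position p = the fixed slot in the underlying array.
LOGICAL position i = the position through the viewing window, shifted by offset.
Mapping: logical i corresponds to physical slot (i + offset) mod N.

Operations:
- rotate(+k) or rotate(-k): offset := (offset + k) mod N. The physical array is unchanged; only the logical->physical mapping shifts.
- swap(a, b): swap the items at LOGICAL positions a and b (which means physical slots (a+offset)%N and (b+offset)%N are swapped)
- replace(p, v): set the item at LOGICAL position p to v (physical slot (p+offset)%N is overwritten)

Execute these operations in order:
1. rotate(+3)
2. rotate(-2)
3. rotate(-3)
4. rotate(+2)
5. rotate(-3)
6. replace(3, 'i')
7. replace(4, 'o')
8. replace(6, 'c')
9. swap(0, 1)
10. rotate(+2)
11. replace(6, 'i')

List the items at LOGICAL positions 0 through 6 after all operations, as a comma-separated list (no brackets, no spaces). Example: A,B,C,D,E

Answer: G,i,o,C,c,F,i

Derivation:
After op 1 (rotate(+3)): offset=3, physical=[A,B,C,D,E,F,G], logical=[D,E,F,G,A,B,C]
After op 2 (rotate(-2)): offset=1, physical=[A,B,C,D,E,F,G], logical=[B,C,D,E,F,G,A]
After op 3 (rotate(-3)): offset=5, physical=[A,B,C,D,E,F,G], logical=[F,G,A,B,C,D,E]
After op 4 (rotate(+2)): offset=0, physical=[A,B,C,D,E,F,G], logical=[A,B,C,D,E,F,G]
After op 5 (rotate(-3)): offset=4, physical=[A,B,C,D,E,F,G], logical=[E,F,G,A,B,C,D]
After op 6 (replace(3, 'i')): offset=4, physical=[i,B,C,D,E,F,G], logical=[E,F,G,i,B,C,D]
After op 7 (replace(4, 'o')): offset=4, physical=[i,o,C,D,E,F,G], logical=[E,F,G,i,o,C,D]
After op 8 (replace(6, 'c')): offset=4, physical=[i,o,C,c,E,F,G], logical=[E,F,G,i,o,C,c]
After op 9 (swap(0, 1)): offset=4, physical=[i,o,C,c,F,E,G], logical=[F,E,G,i,o,C,c]
After op 10 (rotate(+2)): offset=6, physical=[i,o,C,c,F,E,G], logical=[G,i,o,C,c,F,E]
After op 11 (replace(6, 'i')): offset=6, physical=[i,o,C,c,F,i,G], logical=[G,i,o,C,c,F,i]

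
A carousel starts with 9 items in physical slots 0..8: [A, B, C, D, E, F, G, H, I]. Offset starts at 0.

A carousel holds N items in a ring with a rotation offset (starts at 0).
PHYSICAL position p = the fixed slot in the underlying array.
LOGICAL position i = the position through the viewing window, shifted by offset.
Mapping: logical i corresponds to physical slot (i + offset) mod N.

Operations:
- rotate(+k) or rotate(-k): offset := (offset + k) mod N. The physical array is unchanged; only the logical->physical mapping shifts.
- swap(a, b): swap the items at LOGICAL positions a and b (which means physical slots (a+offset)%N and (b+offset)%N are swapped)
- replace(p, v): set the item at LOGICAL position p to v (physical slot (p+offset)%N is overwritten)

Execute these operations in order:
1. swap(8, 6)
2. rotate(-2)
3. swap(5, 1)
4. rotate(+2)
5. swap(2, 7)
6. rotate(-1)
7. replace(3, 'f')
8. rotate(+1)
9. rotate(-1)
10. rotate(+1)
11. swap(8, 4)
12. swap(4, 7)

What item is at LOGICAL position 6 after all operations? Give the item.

Answer: I

Derivation:
After op 1 (swap(8, 6)): offset=0, physical=[A,B,C,D,E,F,I,H,G], logical=[A,B,C,D,E,F,I,H,G]
After op 2 (rotate(-2)): offset=7, physical=[A,B,C,D,E,F,I,H,G], logical=[H,G,A,B,C,D,E,F,I]
After op 3 (swap(5, 1)): offset=7, physical=[A,B,C,G,E,F,I,H,D], logical=[H,D,A,B,C,G,E,F,I]
After op 4 (rotate(+2)): offset=0, physical=[A,B,C,G,E,F,I,H,D], logical=[A,B,C,G,E,F,I,H,D]
After op 5 (swap(2, 7)): offset=0, physical=[A,B,H,G,E,F,I,C,D], logical=[A,B,H,G,E,F,I,C,D]
After op 6 (rotate(-1)): offset=8, physical=[A,B,H,G,E,F,I,C,D], logical=[D,A,B,H,G,E,F,I,C]
After op 7 (replace(3, 'f')): offset=8, physical=[A,B,f,G,E,F,I,C,D], logical=[D,A,B,f,G,E,F,I,C]
After op 8 (rotate(+1)): offset=0, physical=[A,B,f,G,E,F,I,C,D], logical=[A,B,f,G,E,F,I,C,D]
After op 9 (rotate(-1)): offset=8, physical=[A,B,f,G,E,F,I,C,D], logical=[D,A,B,f,G,E,F,I,C]
After op 10 (rotate(+1)): offset=0, physical=[A,B,f,G,E,F,I,C,D], logical=[A,B,f,G,E,F,I,C,D]
After op 11 (swap(8, 4)): offset=0, physical=[A,B,f,G,D,F,I,C,E], logical=[A,B,f,G,D,F,I,C,E]
After op 12 (swap(4, 7)): offset=0, physical=[A,B,f,G,C,F,I,D,E], logical=[A,B,f,G,C,F,I,D,E]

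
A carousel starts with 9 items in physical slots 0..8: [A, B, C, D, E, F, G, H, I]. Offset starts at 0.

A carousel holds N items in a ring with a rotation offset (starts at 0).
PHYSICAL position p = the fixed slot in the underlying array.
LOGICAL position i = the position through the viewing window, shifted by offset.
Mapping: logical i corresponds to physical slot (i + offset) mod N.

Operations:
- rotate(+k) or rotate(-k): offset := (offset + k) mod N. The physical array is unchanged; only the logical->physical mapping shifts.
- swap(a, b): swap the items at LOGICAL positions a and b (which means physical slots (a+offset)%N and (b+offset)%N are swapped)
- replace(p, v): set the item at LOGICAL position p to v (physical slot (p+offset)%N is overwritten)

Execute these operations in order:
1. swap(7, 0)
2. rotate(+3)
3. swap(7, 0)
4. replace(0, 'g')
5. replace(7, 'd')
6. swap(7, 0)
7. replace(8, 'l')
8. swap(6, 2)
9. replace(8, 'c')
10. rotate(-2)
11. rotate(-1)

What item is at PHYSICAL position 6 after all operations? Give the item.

Answer: G

Derivation:
After op 1 (swap(7, 0)): offset=0, physical=[H,B,C,D,E,F,G,A,I], logical=[H,B,C,D,E,F,G,A,I]
After op 2 (rotate(+3)): offset=3, physical=[H,B,C,D,E,F,G,A,I], logical=[D,E,F,G,A,I,H,B,C]
After op 3 (swap(7, 0)): offset=3, physical=[H,D,C,B,E,F,G,A,I], logical=[B,E,F,G,A,I,H,D,C]
After op 4 (replace(0, 'g')): offset=3, physical=[H,D,C,g,E,F,G,A,I], logical=[g,E,F,G,A,I,H,D,C]
After op 5 (replace(7, 'd')): offset=3, physical=[H,d,C,g,E,F,G,A,I], logical=[g,E,F,G,A,I,H,d,C]
After op 6 (swap(7, 0)): offset=3, physical=[H,g,C,d,E,F,G,A,I], logical=[d,E,F,G,A,I,H,g,C]
After op 7 (replace(8, 'l')): offset=3, physical=[H,g,l,d,E,F,G,A,I], logical=[d,E,F,G,A,I,H,g,l]
After op 8 (swap(6, 2)): offset=3, physical=[F,g,l,d,E,H,G,A,I], logical=[d,E,H,G,A,I,F,g,l]
After op 9 (replace(8, 'c')): offset=3, physical=[F,g,c,d,E,H,G,A,I], logical=[d,E,H,G,A,I,F,g,c]
After op 10 (rotate(-2)): offset=1, physical=[F,g,c,d,E,H,G,A,I], logical=[g,c,d,E,H,G,A,I,F]
After op 11 (rotate(-1)): offset=0, physical=[F,g,c,d,E,H,G,A,I], logical=[F,g,c,d,E,H,G,A,I]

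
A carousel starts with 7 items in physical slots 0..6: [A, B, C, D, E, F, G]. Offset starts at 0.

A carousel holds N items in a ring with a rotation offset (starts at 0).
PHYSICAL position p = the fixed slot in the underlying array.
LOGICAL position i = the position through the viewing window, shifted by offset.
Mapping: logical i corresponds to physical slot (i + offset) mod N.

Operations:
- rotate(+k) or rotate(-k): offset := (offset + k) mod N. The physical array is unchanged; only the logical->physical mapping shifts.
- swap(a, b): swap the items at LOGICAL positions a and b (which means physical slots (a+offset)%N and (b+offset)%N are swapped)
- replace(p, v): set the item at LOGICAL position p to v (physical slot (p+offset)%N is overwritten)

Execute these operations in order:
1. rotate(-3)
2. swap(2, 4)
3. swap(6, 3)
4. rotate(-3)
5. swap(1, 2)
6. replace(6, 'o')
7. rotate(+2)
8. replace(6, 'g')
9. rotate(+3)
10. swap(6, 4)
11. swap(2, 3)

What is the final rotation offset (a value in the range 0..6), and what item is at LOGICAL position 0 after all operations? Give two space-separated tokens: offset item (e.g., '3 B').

After op 1 (rotate(-3)): offset=4, physical=[A,B,C,D,E,F,G], logical=[E,F,G,A,B,C,D]
After op 2 (swap(2, 4)): offset=4, physical=[A,G,C,D,E,F,B], logical=[E,F,B,A,G,C,D]
After op 3 (swap(6, 3)): offset=4, physical=[D,G,C,A,E,F,B], logical=[E,F,B,D,G,C,A]
After op 4 (rotate(-3)): offset=1, physical=[D,G,C,A,E,F,B], logical=[G,C,A,E,F,B,D]
After op 5 (swap(1, 2)): offset=1, physical=[D,G,A,C,E,F,B], logical=[G,A,C,E,F,B,D]
After op 6 (replace(6, 'o')): offset=1, physical=[o,G,A,C,E,F,B], logical=[G,A,C,E,F,B,o]
After op 7 (rotate(+2)): offset=3, physical=[o,G,A,C,E,F,B], logical=[C,E,F,B,o,G,A]
After op 8 (replace(6, 'g')): offset=3, physical=[o,G,g,C,E,F,B], logical=[C,E,F,B,o,G,g]
After op 9 (rotate(+3)): offset=6, physical=[o,G,g,C,E,F,B], logical=[B,o,G,g,C,E,F]
After op 10 (swap(6, 4)): offset=6, physical=[o,G,g,F,E,C,B], logical=[B,o,G,g,F,E,C]
After op 11 (swap(2, 3)): offset=6, physical=[o,g,G,F,E,C,B], logical=[B,o,g,G,F,E,C]

Answer: 6 B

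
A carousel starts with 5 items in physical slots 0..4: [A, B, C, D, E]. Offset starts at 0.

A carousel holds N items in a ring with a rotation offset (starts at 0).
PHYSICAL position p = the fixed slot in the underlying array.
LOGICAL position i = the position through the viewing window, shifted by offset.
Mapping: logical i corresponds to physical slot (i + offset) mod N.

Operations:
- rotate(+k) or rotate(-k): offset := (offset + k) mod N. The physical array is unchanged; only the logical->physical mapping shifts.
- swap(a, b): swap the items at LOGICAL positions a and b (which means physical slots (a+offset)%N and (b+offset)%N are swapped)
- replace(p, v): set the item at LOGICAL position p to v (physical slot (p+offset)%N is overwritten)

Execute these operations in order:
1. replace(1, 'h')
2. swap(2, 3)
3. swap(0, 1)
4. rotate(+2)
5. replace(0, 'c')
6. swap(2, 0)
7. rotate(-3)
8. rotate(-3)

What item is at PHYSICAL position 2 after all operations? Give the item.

Answer: E

Derivation:
After op 1 (replace(1, 'h')): offset=0, physical=[A,h,C,D,E], logical=[A,h,C,D,E]
After op 2 (swap(2, 3)): offset=0, physical=[A,h,D,C,E], logical=[A,h,D,C,E]
After op 3 (swap(0, 1)): offset=0, physical=[h,A,D,C,E], logical=[h,A,D,C,E]
After op 4 (rotate(+2)): offset=2, physical=[h,A,D,C,E], logical=[D,C,E,h,A]
After op 5 (replace(0, 'c')): offset=2, physical=[h,A,c,C,E], logical=[c,C,E,h,A]
After op 6 (swap(2, 0)): offset=2, physical=[h,A,E,C,c], logical=[E,C,c,h,A]
After op 7 (rotate(-3)): offset=4, physical=[h,A,E,C,c], logical=[c,h,A,E,C]
After op 8 (rotate(-3)): offset=1, physical=[h,A,E,C,c], logical=[A,E,C,c,h]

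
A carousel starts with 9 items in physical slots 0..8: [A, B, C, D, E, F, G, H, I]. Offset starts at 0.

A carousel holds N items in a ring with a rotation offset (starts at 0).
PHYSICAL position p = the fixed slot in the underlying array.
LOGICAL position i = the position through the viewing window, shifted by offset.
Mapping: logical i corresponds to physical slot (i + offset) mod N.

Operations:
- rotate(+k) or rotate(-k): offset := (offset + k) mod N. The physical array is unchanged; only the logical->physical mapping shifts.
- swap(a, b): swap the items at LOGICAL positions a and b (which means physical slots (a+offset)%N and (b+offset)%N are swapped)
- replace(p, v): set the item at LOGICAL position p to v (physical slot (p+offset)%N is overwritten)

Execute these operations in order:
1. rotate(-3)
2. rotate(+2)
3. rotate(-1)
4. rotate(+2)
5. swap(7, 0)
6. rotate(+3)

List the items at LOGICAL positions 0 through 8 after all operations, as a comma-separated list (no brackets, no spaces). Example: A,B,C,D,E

After op 1 (rotate(-3)): offset=6, physical=[A,B,C,D,E,F,G,H,I], logical=[G,H,I,A,B,C,D,E,F]
After op 2 (rotate(+2)): offset=8, physical=[A,B,C,D,E,F,G,H,I], logical=[I,A,B,C,D,E,F,G,H]
After op 3 (rotate(-1)): offset=7, physical=[A,B,C,D,E,F,G,H,I], logical=[H,I,A,B,C,D,E,F,G]
After op 4 (rotate(+2)): offset=0, physical=[A,B,C,D,E,F,G,H,I], logical=[A,B,C,D,E,F,G,H,I]
After op 5 (swap(7, 0)): offset=0, physical=[H,B,C,D,E,F,G,A,I], logical=[H,B,C,D,E,F,G,A,I]
After op 6 (rotate(+3)): offset=3, physical=[H,B,C,D,E,F,G,A,I], logical=[D,E,F,G,A,I,H,B,C]

Answer: D,E,F,G,A,I,H,B,C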